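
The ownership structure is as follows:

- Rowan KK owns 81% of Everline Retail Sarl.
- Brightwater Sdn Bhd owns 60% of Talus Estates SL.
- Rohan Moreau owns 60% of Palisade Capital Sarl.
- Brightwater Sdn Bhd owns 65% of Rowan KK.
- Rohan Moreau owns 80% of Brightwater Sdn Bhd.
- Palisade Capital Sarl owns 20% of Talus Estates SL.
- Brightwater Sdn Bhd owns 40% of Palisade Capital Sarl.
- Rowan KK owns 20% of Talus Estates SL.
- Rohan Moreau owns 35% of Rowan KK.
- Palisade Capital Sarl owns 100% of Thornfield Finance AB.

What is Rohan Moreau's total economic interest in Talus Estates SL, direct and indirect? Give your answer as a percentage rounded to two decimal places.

83.80%

Rohan reaches Talus along 5 paths.
Via Palisade: 60% × 20% = 12%.
Via Brightwater → Palisade: 80% × 40% × 20% = 6.4%.
Via Brightwater: 80% × 60% = 48%.
Via Rowan: 35% × 20% = 7%.
Via Brightwater → Rowan: 80% × 65% × 20% = 10.4%.
Total: 12% + 6.4% + 48% + 7% + 10.4% = 83.8%.
Rounded: 83.80%.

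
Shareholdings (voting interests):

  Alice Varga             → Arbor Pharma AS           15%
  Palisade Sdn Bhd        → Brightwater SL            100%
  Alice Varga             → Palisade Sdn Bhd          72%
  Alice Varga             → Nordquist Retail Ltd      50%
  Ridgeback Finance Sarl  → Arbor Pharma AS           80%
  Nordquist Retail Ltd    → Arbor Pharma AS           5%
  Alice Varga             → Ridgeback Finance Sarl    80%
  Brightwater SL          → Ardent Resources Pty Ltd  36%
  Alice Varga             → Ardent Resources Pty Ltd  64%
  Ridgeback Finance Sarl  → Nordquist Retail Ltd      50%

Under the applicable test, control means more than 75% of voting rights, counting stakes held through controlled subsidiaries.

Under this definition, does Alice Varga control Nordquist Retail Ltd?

Alice holds 80% of Ridgeback, so Alice controls Ridgeback.
Ridgeback and Alice together hold 50% + 50% = 100% of Nordquist, so Alice controls Nordquist.

Yes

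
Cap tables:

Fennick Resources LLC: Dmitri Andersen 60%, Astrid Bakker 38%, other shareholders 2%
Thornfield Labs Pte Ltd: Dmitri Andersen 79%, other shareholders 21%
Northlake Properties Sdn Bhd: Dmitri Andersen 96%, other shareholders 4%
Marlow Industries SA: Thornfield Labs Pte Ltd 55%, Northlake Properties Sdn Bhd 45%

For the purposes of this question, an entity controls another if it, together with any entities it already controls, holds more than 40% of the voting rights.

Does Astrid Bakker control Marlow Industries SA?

Astrid's largest direct stake is 38% in Fennick, which does not meet the threshold, so Astrid controls no company.
Neither Astrid nor any entity Astrid controls holds any voting interest in Marlow.
So Astrid does not control Marlow.

No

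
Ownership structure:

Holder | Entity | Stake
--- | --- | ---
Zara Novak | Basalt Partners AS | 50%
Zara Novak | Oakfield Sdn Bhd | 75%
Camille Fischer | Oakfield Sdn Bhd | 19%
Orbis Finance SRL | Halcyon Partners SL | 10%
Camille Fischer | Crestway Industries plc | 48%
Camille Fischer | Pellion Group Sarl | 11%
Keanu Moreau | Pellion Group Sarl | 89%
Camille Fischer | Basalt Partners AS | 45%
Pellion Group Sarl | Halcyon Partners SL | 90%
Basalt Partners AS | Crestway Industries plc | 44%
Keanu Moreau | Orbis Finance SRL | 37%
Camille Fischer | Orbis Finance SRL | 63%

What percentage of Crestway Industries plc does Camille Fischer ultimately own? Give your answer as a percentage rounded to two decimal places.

Camille reaches Crestway along 2 paths.
Via Basalt: 45% × 44% = 19.8%.
Direct stake: 48% = 48%.
Total: 19.8% + 48% = 67.8%.
Rounded: 67.80%.

67.80%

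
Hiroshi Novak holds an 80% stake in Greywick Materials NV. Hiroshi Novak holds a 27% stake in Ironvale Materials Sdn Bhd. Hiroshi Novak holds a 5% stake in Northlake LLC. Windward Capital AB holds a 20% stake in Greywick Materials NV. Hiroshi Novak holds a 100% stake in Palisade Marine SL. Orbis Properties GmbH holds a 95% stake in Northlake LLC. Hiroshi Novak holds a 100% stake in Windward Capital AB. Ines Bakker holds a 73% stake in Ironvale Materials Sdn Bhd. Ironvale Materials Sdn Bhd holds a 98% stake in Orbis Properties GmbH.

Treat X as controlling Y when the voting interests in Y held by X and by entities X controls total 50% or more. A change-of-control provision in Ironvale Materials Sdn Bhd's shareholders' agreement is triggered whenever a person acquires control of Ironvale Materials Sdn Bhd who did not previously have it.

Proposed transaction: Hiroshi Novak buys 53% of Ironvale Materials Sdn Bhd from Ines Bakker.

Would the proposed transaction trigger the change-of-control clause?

Yes

The purchase adds only to Hiroshi's holdings (Ines's stake shrinks), so Hiroshi is the only person who could newly come to control Ironvale.
Hiroshi holds 100% of Windward, so Hiroshi controls Windward.
Hiroshi and Windward together hold 80% + 20% = 100% of Greywick, so Hiroshi controls Greywick.
Hiroshi holds 100% of Palisade, so Hiroshi controls Palisade.
In Ironvale, Hiroshi's side holds only 27%, not ≥ 50%.
So before the transaction, Hiroshi does not control Ironvale.
After the purchase, Hiroshi's direct stake in Ironvale rises to 27% + 53% = 80%, and Ines's stake falls to 20%.
Hiroshi holds 80% of Ironvale, so Hiroshi controls Ironvale.
Hiroshi did not control Ironvale before and does after, so the clause is triggered.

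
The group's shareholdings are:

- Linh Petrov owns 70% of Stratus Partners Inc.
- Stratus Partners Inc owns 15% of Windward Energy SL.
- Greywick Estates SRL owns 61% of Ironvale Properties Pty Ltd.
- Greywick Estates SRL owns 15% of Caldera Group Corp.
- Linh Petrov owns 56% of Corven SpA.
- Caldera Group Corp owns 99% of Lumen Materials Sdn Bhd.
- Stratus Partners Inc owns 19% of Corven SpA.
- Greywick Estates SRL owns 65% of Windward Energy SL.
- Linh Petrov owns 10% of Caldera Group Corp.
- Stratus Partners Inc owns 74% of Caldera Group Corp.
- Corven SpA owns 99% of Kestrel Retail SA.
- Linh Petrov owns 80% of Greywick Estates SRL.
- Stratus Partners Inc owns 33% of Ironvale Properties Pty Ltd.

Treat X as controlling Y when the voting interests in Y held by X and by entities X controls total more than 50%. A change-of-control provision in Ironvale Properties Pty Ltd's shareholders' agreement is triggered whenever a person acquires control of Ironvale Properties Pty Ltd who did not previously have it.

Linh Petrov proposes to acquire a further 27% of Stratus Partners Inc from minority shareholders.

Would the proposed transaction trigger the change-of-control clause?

No

The purchase changes only Linh's holdings, so Linh is the only person who could newly come to control Ironvale.
Linh holds 80% of Greywick, so Linh controls Greywick.
Linh holds 70% of Stratus, so Linh controls Stratus.
Greywick and Stratus together hold 61% + 33% = 94% of Ironvale, so Linh controls Ironvale.
So Linh already controls Ironvale before the transaction.
After the purchase, Linh's direct stake in Stratus rises to 70% + 27% = 97%.
Linh controlled Ironvale already, so this is not a new person acquiring control; every other person's position is unchanged or reduced.
No new person acquires control, so the clause is not triggered.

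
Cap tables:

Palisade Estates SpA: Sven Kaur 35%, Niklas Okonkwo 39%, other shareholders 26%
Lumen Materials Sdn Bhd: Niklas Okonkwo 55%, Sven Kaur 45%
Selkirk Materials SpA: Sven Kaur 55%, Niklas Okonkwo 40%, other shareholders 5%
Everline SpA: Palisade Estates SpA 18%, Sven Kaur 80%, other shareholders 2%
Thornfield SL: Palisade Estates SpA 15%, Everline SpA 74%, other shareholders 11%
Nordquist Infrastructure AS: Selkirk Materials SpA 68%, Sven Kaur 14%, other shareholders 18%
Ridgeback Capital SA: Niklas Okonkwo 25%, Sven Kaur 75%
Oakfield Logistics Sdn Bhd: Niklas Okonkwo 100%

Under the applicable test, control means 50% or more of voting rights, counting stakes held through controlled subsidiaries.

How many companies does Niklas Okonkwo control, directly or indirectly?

Niklas holds 55% of Lumen, so Niklas controls Lumen.
Niklas holds 100% of Oakfield, so Niklas controls Oakfield.
No other company's threshold is met.
Niklas controls 2 companies.

2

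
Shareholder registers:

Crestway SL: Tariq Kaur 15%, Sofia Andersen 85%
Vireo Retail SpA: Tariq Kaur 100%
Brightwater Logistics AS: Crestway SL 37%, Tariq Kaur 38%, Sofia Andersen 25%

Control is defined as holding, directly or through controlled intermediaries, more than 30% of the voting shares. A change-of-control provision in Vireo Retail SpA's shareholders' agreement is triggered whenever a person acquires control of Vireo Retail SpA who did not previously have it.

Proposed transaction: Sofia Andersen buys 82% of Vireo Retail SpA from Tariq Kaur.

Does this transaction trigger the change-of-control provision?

The purchase adds only to Sofia's holdings (Tariq's stake shrinks), so Sofia is the only person who could newly come to control Vireo.
Sofia holds 85% of Crestway, so Sofia controls Crestway.
Crestway and Sofia together hold 37% + 25% = 62% of Brightwater, so Sofia controls Brightwater.
Neither Sofia nor any entity Sofia controls holds any voting interest in Vireo.
So before the transaction, Sofia does not control Vireo.
After the purchase, Sofia holds 82% of Vireo directly, and Tariq's stake falls to 18%.
Sofia holds 82% of Vireo, so Sofia controls Vireo.
Sofia did not control Vireo before and does after, so the clause is triggered.

Yes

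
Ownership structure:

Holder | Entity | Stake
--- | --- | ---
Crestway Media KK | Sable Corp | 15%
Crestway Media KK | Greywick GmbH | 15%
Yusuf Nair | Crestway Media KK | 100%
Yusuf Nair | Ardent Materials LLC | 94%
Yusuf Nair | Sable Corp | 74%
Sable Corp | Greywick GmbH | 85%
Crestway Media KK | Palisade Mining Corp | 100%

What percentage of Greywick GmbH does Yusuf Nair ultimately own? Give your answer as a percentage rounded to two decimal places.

Yusuf reaches Greywick along 3 paths.
Via Crestway: 100% × 15% = 15%.
Via Sable: 74% × 85% = 62.9%.
Via Crestway → Sable: 100% × 15% × 85% = 12.75%.
Total: 15% + 62.9% + 12.75% = 90.65%.

90.65%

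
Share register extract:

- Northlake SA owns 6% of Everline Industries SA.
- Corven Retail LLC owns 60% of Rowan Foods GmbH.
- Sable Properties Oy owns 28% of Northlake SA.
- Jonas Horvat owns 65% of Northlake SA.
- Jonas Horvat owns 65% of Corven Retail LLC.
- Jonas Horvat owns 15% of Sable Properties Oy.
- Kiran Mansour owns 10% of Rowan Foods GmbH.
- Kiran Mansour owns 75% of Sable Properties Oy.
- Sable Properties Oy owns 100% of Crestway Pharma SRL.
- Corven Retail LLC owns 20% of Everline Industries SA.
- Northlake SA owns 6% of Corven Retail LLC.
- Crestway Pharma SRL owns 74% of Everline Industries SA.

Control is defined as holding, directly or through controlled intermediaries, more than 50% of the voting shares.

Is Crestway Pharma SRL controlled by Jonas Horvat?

No

Jonas holds 65% of Northlake, so Jonas controls Northlake.
Northlake and Jonas together hold 6% + 65% = 71% of Corven, so Jonas controls Corven.
Corven holds 60% of Rowan, so Jonas controls Rowan.
Neither Jonas nor any entity Jonas controls holds any voting interest in Crestway.
So Jonas does not control Crestway.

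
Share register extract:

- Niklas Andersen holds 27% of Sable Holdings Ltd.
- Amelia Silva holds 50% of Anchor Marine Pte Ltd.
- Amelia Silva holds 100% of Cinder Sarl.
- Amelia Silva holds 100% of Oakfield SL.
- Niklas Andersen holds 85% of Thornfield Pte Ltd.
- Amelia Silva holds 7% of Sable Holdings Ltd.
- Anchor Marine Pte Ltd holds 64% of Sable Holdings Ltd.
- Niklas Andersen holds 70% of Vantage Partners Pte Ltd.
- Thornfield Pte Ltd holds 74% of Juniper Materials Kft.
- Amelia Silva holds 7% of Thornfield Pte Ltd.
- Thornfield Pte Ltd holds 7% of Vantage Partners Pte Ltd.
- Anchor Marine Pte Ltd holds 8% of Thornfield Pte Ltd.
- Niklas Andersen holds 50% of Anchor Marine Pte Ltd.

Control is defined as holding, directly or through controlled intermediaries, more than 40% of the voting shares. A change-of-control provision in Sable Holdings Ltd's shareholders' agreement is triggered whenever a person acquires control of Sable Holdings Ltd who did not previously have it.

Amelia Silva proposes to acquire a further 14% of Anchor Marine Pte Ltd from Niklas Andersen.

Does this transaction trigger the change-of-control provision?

The purchase adds only to Amelia's holdings (Niklas's stake shrinks), so Amelia is the only person who could newly come to control Sable.
Amelia holds 50% of Anchor, so Amelia controls Anchor.
Anchor and Amelia together hold 64% + 7% = 71% of Sable, so Amelia controls Sable.
So Amelia already controls Sable before the transaction.
After the purchase, Amelia's direct stake in Anchor rises to 50% + 14% = 64%, and Niklas's stake falls to 36%.
Amelia controlled Sable already, so this is not a new person acquiring control; every other person's position is unchanged or reduced.
No new person acquires control, so the clause is not triggered.

No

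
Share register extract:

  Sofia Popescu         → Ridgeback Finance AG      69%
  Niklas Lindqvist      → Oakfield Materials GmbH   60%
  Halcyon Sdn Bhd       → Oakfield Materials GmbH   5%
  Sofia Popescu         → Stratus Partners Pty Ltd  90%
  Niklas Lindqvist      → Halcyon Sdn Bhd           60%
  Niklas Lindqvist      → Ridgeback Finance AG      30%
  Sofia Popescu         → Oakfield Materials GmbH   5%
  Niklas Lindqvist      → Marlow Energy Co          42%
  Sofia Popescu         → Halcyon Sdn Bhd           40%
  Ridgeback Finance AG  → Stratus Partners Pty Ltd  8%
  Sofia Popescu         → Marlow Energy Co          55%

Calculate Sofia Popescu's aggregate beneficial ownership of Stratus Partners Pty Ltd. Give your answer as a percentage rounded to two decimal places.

Sofia reaches Stratus along 2 paths.
Via Ridgeback: 69% × 8% = 5.52%.
Direct stake: 90% = 90%.
Total: 5.52% + 90% = 95.52%.

95.52%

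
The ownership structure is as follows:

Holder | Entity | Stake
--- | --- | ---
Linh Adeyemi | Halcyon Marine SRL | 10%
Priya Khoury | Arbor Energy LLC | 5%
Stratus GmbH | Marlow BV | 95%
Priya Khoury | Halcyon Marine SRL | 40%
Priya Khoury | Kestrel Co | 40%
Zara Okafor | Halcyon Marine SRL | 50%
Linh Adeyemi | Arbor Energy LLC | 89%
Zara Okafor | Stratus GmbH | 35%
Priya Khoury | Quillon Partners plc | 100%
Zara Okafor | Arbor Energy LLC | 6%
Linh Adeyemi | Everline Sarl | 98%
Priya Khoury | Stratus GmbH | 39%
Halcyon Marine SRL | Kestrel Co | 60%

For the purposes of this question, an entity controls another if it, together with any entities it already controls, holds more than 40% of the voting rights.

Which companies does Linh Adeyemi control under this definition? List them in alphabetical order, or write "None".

Linh holds 89% of Arbor, so Linh controls Arbor.
Linh holds 98% of Everline, so Linh controls Everline.
No other company's threshold is met.

Arbor Energy LLC, Everline Sarl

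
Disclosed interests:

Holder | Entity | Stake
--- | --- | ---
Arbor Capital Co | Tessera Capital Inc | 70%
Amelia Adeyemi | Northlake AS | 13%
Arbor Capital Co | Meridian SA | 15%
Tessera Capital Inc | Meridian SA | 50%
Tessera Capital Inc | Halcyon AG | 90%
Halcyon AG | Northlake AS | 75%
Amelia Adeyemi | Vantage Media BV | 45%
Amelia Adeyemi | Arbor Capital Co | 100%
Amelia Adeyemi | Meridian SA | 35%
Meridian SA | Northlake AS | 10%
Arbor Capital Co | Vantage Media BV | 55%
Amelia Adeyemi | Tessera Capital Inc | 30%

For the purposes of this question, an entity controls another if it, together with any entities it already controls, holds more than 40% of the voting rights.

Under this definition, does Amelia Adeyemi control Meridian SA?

Yes

Amelia holds 100% of Arbor, so Amelia controls Arbor.
Amelia and Arbor together hold 30% + 70% = 100% of Tessera, so Amelia controls Tessera.
Amelia and Arbor and Tessera together hold 35% + 15% + 50% = 100% of Meridian, so Amelia controls Meridian.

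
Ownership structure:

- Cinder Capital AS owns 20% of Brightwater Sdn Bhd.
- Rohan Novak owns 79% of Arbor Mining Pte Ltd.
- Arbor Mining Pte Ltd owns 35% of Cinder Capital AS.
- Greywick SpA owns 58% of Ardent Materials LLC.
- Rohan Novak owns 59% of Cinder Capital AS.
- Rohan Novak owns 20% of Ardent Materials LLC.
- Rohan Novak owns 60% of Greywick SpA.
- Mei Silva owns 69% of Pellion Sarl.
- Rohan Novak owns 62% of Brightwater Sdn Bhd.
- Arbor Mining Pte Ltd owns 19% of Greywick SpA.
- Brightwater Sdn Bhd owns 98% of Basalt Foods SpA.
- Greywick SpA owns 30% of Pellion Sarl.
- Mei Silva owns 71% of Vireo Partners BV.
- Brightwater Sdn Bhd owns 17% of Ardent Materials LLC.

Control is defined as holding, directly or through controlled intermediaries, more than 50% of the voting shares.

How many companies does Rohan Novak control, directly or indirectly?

Rohan holds 79% of Arbor, so Rohan controls Arbor.
Arbor and Rohan together hold 35% + 59% = 94% of Cinder, so Rohan controls Cinder.
Arbor and Rohan together hold 19% + 60% = 79% of Greywick, so Rohan controls Greywick.
Cinder and Rohan together hold 20% + 62% = 82% of Brightwater, so Rohan controls Brightwater.
Brightwater holds 98% of Basalt, so Rohan controls Basalt.
Rohan and Greywick and Brightwater together hold 20% + 58% + 17% = 95% of Ardent, so Rohan controls Ardent.
No other company's threshold is met.
Rohan controls 6 companies.

6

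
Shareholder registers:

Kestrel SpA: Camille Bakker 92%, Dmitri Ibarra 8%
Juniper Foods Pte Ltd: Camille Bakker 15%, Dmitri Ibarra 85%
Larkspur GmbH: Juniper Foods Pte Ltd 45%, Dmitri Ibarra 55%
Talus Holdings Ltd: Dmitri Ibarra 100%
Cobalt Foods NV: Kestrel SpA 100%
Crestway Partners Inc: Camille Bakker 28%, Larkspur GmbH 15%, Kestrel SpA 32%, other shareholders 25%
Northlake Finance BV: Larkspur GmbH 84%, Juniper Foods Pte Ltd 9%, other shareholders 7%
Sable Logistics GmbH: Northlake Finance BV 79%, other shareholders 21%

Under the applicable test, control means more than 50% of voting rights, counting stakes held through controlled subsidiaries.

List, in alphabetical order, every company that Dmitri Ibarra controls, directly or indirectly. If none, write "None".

Juniper Foods Pte Ltd, Larkspur GmbH, Northlake Finance BV, Sable Logistics GmbH, Talus Holdings Ltd

Dmitri holds 85% of Juniper, so Dmitri controls Juniper.
Juniper and Dmitri together hold 45% + 55% = 100% of Larkspur, so Dmitri controls Larkspur.
Dmitri holds 100% of Talus, so Dmitri controls Talus.
Larkspur and Juniper together hold 84% + 9% = 93% of Northlake, so Dmitri controls Northlake.
Northlake holds 79% of Sable, so Dmitri controls Sable.
No other company's threshold is met.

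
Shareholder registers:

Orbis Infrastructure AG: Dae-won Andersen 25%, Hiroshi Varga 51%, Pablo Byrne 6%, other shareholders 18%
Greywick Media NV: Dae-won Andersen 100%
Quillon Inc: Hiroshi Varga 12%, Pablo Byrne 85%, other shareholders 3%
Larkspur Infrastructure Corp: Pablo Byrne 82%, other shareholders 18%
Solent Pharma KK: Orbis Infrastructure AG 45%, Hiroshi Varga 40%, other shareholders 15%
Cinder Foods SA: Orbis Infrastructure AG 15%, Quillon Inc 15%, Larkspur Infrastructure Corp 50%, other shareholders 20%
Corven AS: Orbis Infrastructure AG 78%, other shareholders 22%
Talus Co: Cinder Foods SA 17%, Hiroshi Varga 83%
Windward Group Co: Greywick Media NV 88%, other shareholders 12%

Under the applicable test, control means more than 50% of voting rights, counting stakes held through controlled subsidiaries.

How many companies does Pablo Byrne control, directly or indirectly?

3

Pablo holds 85% of Quillon, so Pablo controls Quillon.
Pablo holds 82% of Larkspur, so Pablo controls Larkspur.
Quillon and Larkspur together hold 15% + 50% = 65% of Cinder, so Pablo controls Cinder.
No other company's threshold is met.
Pablo controls 3 companies.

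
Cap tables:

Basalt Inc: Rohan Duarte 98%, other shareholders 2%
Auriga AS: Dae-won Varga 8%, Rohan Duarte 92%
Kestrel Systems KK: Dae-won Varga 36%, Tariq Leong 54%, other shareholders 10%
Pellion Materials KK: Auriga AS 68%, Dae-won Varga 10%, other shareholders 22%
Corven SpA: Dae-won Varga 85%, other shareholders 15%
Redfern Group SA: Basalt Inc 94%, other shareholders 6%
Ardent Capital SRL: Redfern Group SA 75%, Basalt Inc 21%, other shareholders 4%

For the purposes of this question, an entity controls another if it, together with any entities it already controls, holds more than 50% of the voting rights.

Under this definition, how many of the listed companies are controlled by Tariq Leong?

Tariq holds 54% of Kestrel, so Tariq controls Kestrel.
No other company's threshold is met.
Tariq controls 1 company.

1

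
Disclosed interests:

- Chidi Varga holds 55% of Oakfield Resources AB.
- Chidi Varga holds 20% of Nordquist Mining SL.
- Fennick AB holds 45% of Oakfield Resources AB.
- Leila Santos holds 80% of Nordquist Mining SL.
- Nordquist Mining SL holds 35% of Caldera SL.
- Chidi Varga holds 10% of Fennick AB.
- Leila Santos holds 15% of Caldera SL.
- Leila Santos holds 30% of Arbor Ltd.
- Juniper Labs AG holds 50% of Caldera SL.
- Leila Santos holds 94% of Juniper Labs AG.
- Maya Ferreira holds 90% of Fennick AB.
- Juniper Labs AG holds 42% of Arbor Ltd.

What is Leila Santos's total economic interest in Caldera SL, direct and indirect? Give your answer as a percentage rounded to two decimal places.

90.00%

Leila reaches Caldera along 3 paths.
Via Nordquist: 80% × 35% = 28%.
Direct stake: 15% = 15%.
Via Juniper: 94% × 50% = 47%.
Total: 28% + 15% + 47% = 90%.
Rounded: 90.00%.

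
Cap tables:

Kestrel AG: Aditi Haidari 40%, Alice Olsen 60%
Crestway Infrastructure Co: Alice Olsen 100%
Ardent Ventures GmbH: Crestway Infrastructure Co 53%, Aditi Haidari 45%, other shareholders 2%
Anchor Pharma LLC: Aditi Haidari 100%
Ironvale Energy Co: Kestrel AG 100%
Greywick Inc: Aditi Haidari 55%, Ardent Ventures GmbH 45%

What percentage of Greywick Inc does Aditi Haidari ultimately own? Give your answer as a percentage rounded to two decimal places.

75.25%

Aditi reaches Greywick along 2 paths.
Direct stake: 55% = 55%.
Via Ardent: 45% × 45% = 20.25%.
Total: 55% + 20.25% = 75.25%.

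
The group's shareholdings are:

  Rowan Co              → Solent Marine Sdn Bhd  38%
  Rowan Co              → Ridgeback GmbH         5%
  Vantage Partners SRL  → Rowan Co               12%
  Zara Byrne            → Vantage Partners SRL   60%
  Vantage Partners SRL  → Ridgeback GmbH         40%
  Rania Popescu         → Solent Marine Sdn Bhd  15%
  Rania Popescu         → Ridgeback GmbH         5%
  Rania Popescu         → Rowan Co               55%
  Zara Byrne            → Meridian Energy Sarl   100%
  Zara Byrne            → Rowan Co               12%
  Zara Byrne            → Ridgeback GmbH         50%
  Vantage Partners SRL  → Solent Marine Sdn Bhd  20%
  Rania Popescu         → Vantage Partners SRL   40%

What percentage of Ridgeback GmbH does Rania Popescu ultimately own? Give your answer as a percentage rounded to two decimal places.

23.99%

Rania reaches Ridgeback along 4 paths.
Direct stake: 5% = 5%.
Via Vantage: 40% × 40% = 16%.
Via Rowan: 55% × 5% = 2.75%.
Via Vantage → Rowan: 40% × 12% × 5% = 0.24%.
Total: 5% + 16% + 2.75% + 0.24% = 23.99%.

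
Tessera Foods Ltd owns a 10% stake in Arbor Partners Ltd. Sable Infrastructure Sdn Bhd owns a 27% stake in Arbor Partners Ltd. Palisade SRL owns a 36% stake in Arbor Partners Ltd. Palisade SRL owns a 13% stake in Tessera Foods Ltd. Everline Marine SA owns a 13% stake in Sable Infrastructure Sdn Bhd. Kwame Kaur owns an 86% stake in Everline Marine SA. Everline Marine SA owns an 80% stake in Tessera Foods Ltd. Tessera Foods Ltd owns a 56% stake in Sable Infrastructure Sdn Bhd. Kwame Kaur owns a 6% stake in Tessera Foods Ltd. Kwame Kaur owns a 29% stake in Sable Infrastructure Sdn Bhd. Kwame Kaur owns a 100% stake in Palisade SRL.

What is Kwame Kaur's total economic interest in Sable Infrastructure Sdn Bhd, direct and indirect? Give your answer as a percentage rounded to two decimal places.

Kwame reaches Sable along 5 paths.
Via Everline → Tessera: 86% × 80% × 56% = 38.528%.
Via Palisade → Tessera: 100% × 13% × 56% = 7.28%.
Via Tessera: 6% × 56% = 3.36%.
Direct stake: 29% = 29%.
Via Everline: 86% × 13% = 11.18%.
Total: 38.528% + 7.28% + 3.36% + 29% + 11.18% = 89.348%.
Rounded: 89.35%.

89.35%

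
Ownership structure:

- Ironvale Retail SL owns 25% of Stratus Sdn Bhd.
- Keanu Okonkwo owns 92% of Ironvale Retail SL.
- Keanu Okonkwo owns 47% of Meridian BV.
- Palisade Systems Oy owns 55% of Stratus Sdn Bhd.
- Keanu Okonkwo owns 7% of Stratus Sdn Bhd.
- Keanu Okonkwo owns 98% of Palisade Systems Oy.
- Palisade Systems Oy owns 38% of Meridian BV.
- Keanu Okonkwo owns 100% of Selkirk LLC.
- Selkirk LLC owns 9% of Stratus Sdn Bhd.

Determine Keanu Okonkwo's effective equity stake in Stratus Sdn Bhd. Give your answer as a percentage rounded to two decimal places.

Keanu reaches Stratus along 4 paths.
Via Selkirk: 100% × 9% = 9%.
Via Palisade: 98% × 55% = 53.9%.
Via Ironvale: 92% × 25% = 23%.
Direct stake: 7% = 7%.
Total: 9% + 53.9% + 23% + 7% = 92.9%.
Rounded: 92.90%.

92.90%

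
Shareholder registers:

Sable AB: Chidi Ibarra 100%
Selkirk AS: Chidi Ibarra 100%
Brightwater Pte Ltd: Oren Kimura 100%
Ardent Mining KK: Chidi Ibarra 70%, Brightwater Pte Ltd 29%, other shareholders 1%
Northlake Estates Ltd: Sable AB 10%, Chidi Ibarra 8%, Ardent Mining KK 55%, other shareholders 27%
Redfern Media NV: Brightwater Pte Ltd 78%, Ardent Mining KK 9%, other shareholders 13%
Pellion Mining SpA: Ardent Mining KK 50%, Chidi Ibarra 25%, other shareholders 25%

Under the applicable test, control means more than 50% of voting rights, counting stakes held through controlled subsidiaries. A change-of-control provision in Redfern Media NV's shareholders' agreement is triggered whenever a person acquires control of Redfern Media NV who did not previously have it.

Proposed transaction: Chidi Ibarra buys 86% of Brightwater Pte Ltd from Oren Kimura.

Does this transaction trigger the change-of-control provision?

Yes

The purchase adds only to Chidi's holdings (Oren's stake shrinks), so Chidi is the only person who could newly come to control Redfern.
Chidi holds 100% of Sable, so Chidi controls Sable.
Chidi holds 100% of Selkirk, so Chidi controls Selkirk.
Chidi holds 70% of Ardent, so Chidi controls Ardent.
Sable and Chidi and Ardent together hold 10% + 8% + 55% = 73% of Northlake, so Chidi controls Northlake.
Ardent and Chidi together hold 50% + 25% = 75% of Pellion, so Chidi controls Pellion.
In Redfern, Chidi's side holds only 9%, not > 50%.
So before the transaction, Chidi does not control Redfern.
After the purchase, Chidi holds 86% of Brightwater directly, and Oren's stake falls to 14%.
Chidi holds 86% of Brightwater, so Chidi controls Brightwater.
Chidi and Brightwater together hold 70% + 29% = 99% of Ardent, so Chidi controls Ardent.
Brightwater and Ardent together hold 78% + 9% = 87% of Redfern, so Chidi controls Redfern.
Chidi did not control Redfern before and does after, so the clause is triggered.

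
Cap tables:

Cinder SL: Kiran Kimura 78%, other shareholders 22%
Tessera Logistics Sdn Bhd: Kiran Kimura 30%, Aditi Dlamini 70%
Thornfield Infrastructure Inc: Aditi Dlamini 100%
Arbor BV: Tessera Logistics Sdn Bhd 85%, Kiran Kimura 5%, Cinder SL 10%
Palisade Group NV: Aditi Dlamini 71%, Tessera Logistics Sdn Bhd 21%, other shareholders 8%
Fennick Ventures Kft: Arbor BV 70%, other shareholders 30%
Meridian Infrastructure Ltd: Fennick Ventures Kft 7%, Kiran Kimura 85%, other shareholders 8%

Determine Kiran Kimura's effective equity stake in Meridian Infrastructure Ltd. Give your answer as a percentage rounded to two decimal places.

86.88%

Kiran reaches Meridian along 4 paths.
Via Tessera → Arbor → Fennick: 30% × 85% × 70% × 7% = 1.2495%.
Via Arbor → Fennick: 5% × 70% × 7% = 0.245%.
Via Cinder → Arbor → Fennick: 78% × 10% × 70% × 7% = 0.3822%.
Direct stake: 85% = 85%.
Total: 1.2495% + 0.245% + 0.3822% + 85% = 86.8767%.
Rounded: 86.88%.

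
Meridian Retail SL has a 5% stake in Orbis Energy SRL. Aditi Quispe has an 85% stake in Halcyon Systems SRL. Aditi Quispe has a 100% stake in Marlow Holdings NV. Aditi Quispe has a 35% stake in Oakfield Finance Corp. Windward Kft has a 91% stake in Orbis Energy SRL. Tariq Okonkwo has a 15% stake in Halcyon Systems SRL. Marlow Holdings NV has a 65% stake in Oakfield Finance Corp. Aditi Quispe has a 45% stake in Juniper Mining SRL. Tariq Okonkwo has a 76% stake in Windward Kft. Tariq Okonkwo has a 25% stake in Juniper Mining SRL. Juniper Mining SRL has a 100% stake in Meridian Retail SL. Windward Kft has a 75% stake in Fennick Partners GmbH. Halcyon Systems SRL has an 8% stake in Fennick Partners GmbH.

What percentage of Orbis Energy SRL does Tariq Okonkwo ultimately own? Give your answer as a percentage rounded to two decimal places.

Tariq reaches Orbis along 2 paths.
Via Windward: 76% × 91% = 69.16%.
Via Juniper → Meridian: 25% × 100% × 5% = 1.25%.
Total: 69.16% + 1.25% = 70.41%.

70.41%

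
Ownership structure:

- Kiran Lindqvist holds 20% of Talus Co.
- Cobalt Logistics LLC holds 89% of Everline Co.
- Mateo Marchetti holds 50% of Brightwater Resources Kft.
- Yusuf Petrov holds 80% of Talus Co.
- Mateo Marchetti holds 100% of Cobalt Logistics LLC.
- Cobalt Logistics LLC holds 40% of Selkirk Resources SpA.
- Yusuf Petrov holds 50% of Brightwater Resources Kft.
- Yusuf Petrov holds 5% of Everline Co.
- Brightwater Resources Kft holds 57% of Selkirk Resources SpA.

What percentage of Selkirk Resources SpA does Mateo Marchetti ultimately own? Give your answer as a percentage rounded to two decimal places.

68.50%

Mateo reaches Selkirk along 2 paths.
Via Cobalt: 100% × 40% = 40%.
Via Brightwater: 50% × 57% = 28.5%.
Total: 40% + 28.5% = 68.5%.
Rounded: 68.50%.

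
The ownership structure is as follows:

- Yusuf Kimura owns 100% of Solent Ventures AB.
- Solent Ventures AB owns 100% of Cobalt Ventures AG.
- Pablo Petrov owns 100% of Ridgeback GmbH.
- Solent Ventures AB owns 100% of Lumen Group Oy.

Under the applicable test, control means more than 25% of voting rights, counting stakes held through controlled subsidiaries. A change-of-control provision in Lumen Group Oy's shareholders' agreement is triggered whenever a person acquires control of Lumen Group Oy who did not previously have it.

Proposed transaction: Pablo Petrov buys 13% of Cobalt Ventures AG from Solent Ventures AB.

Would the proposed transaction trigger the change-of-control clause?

No

The purchase adds only to Pablo's holdings (Solent's stake shrinks), so Pablo is the only person who could newly come to control Lumen.
Pablo holds 100% of Ridgeback, so Pablo controls Ridgeback.
Neither Pablo nor any entity Pablo controls holds any voting interest in Lumen.
So before the transaction, Pablo does not control Lumen.
After the purchase, Pablo holds 13% of Cobalt directly, and Solent's stake falls to 87%.
Pablo's side now holds 13% of Cobalt, not > 25%, so Pablo still does not control Cobalt.
After the transaction, neither Pablo nor any entity Pablo controls holds a voting interest in Lumen, so Pablo still does not control it.
No new person acquires control, so the clause is not triggered.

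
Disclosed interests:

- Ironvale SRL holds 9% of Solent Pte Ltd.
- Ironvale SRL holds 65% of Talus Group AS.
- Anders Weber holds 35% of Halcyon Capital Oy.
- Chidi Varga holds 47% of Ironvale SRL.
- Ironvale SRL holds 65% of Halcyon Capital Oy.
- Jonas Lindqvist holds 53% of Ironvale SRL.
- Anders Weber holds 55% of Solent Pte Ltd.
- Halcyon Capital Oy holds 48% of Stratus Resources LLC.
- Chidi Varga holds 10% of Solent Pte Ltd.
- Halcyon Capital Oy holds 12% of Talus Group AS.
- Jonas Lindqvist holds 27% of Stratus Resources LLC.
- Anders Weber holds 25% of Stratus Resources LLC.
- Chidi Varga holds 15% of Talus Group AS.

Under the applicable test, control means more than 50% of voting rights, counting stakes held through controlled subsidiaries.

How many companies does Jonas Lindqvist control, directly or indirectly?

Jonas holds 53% of Ironvale, so Jonas controls Ironvale.
Ironvale holds 65% of Halcyon, so Jonas controls Halcyon.
Ironvale and Halcyon together hold 65% + 12% = 77% of Talus, so Jonas controls Talus.
Halcyon and Jonas together hold 48% + 27% = 75% of Stratus, so Jonas controls Stratus.
No other company's threshold is met.
Jonas controls 4 companies.

4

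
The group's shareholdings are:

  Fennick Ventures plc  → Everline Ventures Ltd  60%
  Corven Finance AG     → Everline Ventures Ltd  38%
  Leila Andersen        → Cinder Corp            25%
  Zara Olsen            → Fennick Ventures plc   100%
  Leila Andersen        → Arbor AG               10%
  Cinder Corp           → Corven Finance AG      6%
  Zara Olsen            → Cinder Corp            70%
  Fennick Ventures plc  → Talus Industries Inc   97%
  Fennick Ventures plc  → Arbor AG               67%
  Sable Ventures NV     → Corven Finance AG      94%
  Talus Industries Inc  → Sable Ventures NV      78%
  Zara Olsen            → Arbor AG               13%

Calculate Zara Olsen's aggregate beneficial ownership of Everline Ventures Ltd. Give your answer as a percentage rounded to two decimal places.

Zara reaches Everline along 3 paths.
Via Fennick → Talus → Sable → Corven: 100% × 97% × 78% × 94% × 38% = 27.025752%.
Via Cinder → Corven: 70% × 6% × 38% = 1.596%.
Via Fennick: 100% × 60% = 60%.
Total: 27.025752% + 1.596% + 60% = 88.621752%.
Rounded: 88.62%.

88.62%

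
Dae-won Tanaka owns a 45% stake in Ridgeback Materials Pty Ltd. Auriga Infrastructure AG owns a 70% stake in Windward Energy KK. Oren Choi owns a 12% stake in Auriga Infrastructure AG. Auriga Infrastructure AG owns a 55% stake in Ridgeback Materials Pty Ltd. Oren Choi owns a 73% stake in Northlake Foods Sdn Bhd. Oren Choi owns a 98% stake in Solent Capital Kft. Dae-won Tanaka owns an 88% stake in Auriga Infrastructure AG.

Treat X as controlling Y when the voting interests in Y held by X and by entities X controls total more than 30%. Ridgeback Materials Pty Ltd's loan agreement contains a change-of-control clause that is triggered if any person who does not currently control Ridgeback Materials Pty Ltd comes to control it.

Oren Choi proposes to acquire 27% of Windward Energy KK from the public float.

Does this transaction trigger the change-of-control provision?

No

The purchase changes only Oren's holdings, so Oren is the only person who could newly come to control Ridgeback.
Oren holds 98% of Solent, so Oren controls Solent.
Oren holds 73% of Northlake, so Oren controls Northlake.
Neither Oren nor any entity Oren controls holds any voting interest in Ridgeback.
So before the transaction, Oren does not control Ridgeback.
After the purchase, Oren holds 27% of Windward directly.
Oren's side now holds 27% of Windward, not > 30%, so Oren still does not control Windward.
After the transaction, neither Oren nor any entity Oren controls holds a voting interest in Ridgeback, so Oren still does not control it.
No new person acquires control, so the clause is not triggered.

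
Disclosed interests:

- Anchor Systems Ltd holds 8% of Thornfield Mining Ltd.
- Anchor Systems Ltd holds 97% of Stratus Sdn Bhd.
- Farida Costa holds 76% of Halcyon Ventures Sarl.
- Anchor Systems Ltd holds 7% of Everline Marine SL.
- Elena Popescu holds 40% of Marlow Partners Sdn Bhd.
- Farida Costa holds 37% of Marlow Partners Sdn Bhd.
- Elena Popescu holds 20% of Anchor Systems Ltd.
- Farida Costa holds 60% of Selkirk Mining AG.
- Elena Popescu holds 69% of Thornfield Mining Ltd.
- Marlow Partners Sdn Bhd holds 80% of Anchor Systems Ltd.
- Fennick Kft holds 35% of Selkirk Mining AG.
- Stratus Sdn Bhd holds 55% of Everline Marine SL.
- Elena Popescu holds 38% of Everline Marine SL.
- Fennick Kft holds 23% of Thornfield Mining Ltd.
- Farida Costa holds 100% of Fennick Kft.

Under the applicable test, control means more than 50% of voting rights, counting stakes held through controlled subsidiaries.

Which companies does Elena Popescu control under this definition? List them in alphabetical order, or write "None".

Elena holds 69% of Thornfield, so Elena controls Thornfield.
No other company's threshold is met.

Thornfield Mining Ltd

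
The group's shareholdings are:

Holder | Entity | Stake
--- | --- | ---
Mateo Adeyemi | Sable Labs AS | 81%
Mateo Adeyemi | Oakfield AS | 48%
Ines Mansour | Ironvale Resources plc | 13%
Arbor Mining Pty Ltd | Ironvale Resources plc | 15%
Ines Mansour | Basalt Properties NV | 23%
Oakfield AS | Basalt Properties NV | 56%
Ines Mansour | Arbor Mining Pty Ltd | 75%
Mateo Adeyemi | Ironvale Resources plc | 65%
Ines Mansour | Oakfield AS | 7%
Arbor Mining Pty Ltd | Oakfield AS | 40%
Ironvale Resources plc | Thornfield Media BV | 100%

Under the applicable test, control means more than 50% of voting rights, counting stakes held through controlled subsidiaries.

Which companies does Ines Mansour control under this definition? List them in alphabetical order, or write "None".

Arbor Mining Pty Ltd

Ines holds 75% of Arbor, so Ines controls Arbor.
No other company's threshold is met.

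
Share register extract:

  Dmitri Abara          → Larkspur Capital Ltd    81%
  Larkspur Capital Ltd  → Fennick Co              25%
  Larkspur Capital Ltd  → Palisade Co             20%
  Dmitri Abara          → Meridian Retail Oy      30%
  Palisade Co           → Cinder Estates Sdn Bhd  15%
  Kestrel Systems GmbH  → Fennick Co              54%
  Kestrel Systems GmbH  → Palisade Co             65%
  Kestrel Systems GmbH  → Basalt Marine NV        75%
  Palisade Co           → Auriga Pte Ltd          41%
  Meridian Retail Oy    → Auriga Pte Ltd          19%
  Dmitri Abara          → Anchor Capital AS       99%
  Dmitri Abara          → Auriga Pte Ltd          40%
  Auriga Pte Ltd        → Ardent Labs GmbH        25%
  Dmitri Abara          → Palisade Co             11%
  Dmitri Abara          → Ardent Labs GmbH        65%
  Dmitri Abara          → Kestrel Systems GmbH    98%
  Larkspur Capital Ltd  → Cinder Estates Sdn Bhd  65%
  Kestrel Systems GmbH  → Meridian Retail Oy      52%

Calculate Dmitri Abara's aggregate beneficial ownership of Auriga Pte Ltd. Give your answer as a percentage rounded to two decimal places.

92.65%

Dmitri reaches Auriga along 6 paths.
Direct stake: 40% = 40%.
Via Kestrel → Palisade: 98% × 65% × 41% = 26.117%.
Via Palisade: 11% × 41% = 4.51%.
Via Larkspur → Palisade: 81% × 20% × 41% = 6.642%.
Via Kestrel → Meridian: 98% × 52% × 19% = 9.6824%.
Via Meridian: 30% × 19% = 5.7%.
Total: 40% + 26.117% + 4.51% + 6.642% + 9.6824% + 5.7% = 92.6514%.
Rounded: 92.65%.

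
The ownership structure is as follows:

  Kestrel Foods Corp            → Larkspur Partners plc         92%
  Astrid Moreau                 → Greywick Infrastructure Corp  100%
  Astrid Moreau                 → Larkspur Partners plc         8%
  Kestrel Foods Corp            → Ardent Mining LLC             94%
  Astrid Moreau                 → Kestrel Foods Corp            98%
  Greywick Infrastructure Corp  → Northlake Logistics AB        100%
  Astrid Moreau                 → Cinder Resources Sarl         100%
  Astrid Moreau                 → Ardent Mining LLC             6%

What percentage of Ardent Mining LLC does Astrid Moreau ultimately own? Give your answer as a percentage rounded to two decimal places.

98.12%

Astrid reaches Ardent along 2 paths.
Via Kestrel: 98% × 94% = 92.12%.
Direct stake: 6% = 6%.
Total: 92.12% + 6% = 98.12%.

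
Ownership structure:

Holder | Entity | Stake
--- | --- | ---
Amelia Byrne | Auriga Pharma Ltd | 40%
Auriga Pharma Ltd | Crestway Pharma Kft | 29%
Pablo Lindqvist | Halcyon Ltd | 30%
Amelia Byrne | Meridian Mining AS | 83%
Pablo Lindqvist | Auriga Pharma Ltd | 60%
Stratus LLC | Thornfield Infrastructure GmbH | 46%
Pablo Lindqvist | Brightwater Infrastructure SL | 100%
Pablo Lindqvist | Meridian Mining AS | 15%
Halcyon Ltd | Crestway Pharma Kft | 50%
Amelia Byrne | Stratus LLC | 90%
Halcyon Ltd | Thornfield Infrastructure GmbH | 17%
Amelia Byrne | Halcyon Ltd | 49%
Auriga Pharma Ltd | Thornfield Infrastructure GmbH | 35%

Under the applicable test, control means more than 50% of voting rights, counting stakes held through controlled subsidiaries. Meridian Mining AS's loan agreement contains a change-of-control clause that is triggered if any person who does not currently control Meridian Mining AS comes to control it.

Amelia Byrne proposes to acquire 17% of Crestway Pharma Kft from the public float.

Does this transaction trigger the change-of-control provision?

No

The purchase changes only Amelia's holdings, so Amelia is the only person who could newly come to control Meridian.
Amelia holds 83% of Meridian, so Amelia controls Meridian.
So Amelia already controls Meridian before the transaction.
After the purchase, Amelia holds 17% of Crestway directly.
Amelia controlled Meridian already, so this is not a new person acquiring control; every other person's position is unchanged or reduced.
No new person acquires control, so the clause is not triggered.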